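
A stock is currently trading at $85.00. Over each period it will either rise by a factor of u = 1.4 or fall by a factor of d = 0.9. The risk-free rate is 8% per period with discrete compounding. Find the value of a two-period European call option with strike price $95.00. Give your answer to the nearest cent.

Risk-neutral probability p = (1 + 0.08 − 0.9)/(1.4 − 0.9) = 0.1800/0.5000 = 0.3600
Terminal stock prices: S_uu = 166.6, S_ud = 107.1, S_dd = 68.85
Terminal payoffs (S − K): max(71.6, 0) = 71.6, max(12.1, 0) = 12.1, max(-26.15, 0) = 0
Node u (S = 119): V_u = 1/1.08·[0.3600·71.6000 + 0.6400·12.1000] = 31.0370
Node d (S = 76.5): V_d = 1/1.08·[0.3600·12.1000 + 0.6400·0.0000] = 4.0333
Node 0 (S = 85): V_0 = 1/1.08·[0.3600·31.0370 + 0.6400·4.0333] = 12.7358

$12.74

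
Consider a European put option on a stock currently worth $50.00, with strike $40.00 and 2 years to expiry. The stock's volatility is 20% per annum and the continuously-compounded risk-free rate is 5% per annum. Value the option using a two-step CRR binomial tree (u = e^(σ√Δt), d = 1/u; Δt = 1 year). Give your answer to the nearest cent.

$1.05

CRR parameters: u = e^(σ√Δt) = e^(0.2·√1) = 1.2214, d = 1/u = 0.8187
Per-period rate: rΔt = 0.05·1 = 0.05, so R = e^0.05 = 1.0513
Risk-neutral probability p = (e^0.05 − 0.8187)/(1.2214 − 0.8187) = 0.2325/0.4027 = 0.5775
Terminal stock prices: S_uu = 74.59, S_ud = 50, S_dd = 33.52
Terminal payoffs (K − S): max(-34.59, 0) = 0, max(-10, 0) = 0, max(6.484, 0) = 6.484
Node u (S = 61.07): V_u = e^(−0.05)·[0.5775·0.0000 + 0.4225·0.0000] = 0.0000
Node d (S = 40.94): V_d = e^(−0.05)·[0.5775·0.0000 + 0.4225·6.4840] = 2.6059
Node 0 (S = 50): V_0 = e^(−0.05)·[0.5775·0.0000 + 0.4225·2.6059] = 1.0473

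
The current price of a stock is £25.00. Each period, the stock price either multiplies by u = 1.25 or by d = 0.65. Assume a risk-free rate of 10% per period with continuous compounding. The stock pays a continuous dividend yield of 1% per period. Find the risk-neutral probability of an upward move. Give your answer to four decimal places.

Per-period risk-free factor R = e^0.1 = 1.1052; dividend-adjusted growth = e^(0.1−0.01) = 1.0942.
Risk-neutral probability p = (1.0942 − 0.65)/(1.25 − 0.65) = 0.4442/0.6000 = 0.7403

p = 0.7403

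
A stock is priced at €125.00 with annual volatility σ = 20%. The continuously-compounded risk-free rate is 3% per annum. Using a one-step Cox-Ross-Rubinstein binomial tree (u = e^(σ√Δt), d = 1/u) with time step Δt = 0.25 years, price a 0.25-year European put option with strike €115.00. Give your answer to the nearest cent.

€0.92

CRR parameters: u = e^(σ√Δt) = e^(0.2·√0.25) = 1.1052, d = 1/u = 0.9048
Per-period rate: rΔt = 0.03·0.25 = 0.0075, so R = e^0.0075 = 1.0075
Risk-neutral probability p = (e^0.0075 − 0.9048)/(1.1052 − 0.9048) = 0.1027/0.2003 = 0.5126
Terminal stock prices: S_u = 138.1, S_d = 113.1
Terminal payoffs (K − S): max(-23.15, 0) = 0, max(1.895, 0) = 1.895
Node 0 (S = 125): V_0 = e^(−0.0075)·[0.5126·0.0000 + 0.4874·1.8953] = 0.9169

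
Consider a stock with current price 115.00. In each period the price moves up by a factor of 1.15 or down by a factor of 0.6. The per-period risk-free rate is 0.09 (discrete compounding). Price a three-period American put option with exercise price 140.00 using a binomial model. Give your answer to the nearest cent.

Risk-neutral probability p = (1 + 0.09 − 0.6)/(1.15 − 0.6) = 0.4900/0.5500 = 0.8909
Terminal stock prices: S_uuu = 174.9, S_uud = 91.25, S_udd = 47.61, S_ddd = 24.84
Terminal payoffs (K − S): max(-34.9, 0) = 0, max(48.75, 0) = 48.75, max(92.39, 0) = 92.39, max(115.2, 0) = 115.2
Node uu (S = 152.1): continuation = 1/1.09·[0.8909·0.0000 + 0.1091·48.7475] = 4.8788; exercise value = 0.0000 ≤ continuation, so V_uu = 4.8788
Node ud (S = 79.35): continuation = 1/1.09·[0.8909·48.7475 + 0.1091·92.3900] = 49.0904; exercise value = 60.6500 > continuation, so V_ud = 60.6500 (exercise)
Node dd (S = 41.4): continuation = 1/1.09·[0.8909·92.3900 + 0.1091·115.1600] = 87.0404; exercise value = 98.6000 > continuation, so V_dd = 98.6000 (exercise)
Node u (S = 132.2): continuation = 1/1.09·[0.8909·4.8788 + 0.1091·60.6500] = 10.0577; exercise value = 7.7500 ≤ continuation, so V_u = 10.0577
Node d (S = 69): continuation = 1/1.09·[0.8909·60.6500 + 0.1091·98.6000] = 59.4404; exercise value = 71.0000 > continuation, so V_d = 71.0000 (exercise)
Node 0 (S = 115): continuation = 1/1.09·[0.8909·10.0577 + 0.1091·71.0000] = 15.3266; exercise value = 25.0000 > continuation, so V_0 = 25.0000 (exercise)

25.00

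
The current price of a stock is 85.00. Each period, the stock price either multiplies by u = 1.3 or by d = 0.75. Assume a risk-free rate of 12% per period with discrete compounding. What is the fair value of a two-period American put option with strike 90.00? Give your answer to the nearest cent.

8.92

Risk-neutral probability p = (1 + 0.12 − 0.75)/(1.3 − 0.75) = 0.3700/0.5500 = 0.6727
Terminal stock prices: S_uu = 143.7, S_ud = 82.88, S_dd = 47.81
Terminal payoffs (K − S): max(-53.65, 0) = 0, max(7.125, 0) = 7.125, max(42.19, 0) = 42.19
Node u (S = 110.5): continuation = 1/1.12·[0.6727·0.0000 + 0.3273·7.1250] = 2.0820; exercise value = 0.0000 ≤ continuation, so V_u = 2.0820
Node d (S = 63.75): continuation = 1/1.12·[0.6727·7.1250 + 0.3273·42.1875] = 16.6071; exercise value = 26.2500 > continuation, so V_d = 26.2500 (exercise)
Node 0 (S = 85): continuation = 1/1.12·[0.6727·2.0820 + 0.3273·26.2500] = 8.9210; exercise value = 5.0000 ≤ continuation, so V_0 = 8.9210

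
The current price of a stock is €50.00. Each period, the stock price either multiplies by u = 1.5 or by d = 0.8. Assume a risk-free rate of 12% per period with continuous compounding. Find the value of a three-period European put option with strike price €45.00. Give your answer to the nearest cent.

Risk-neutral probability p = (e^0.12 − 0.8)/(1.5 − 0.8) = 0.3275/0.7000 = 0.4679
Terminal stock prices: S_uuu = 168.8, S_uud = 90, S_udd = 48, S_ddd = 25.6
Terminal payoffs (K − S): max(-123.8, 0) = 0, max(-45, 0) = 0, max(-3, 0) = 0, max(19.4, 0) = 19.4
Node uu (S = 112.5): V_uu = e^(−0.12)·[0.4679·0.0000 + 0.5321·0.0000] = 0.0000
Node ud (S = 60): V_ud = e^(−0.12)·[0.4679·0.0000 + 0.5321·0.0000] = 0.0000
Node dd (S = 32): V_dd = e^(−0.12)·[0.4679·0.0000 + 0.5321·19.4000] = 9.1563
Node u (S = 75): V_u = e^(−0.12)·[0.4679·0.0000 + 0.5321·0.0000] = 0.0000
Node d (S = 40): V_d = e^(−0.12)·[0.4679·0.0000 + 0.5321·9.1563] = 4.3215
Node 0 (S = 50): V_0 = e^(−0.12)·[0.4679·0.0000 + 0.5321·4.3215] = 2.0396

€2.04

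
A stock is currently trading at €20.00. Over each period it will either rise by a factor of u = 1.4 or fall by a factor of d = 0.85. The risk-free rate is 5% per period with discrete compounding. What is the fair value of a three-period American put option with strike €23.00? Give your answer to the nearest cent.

€3.99

Risk-neutral probability p = (1 + 0.05 − 0.85)/(1.4 − 0.85) = 0.2000/0.5500 = 0.3636
Terminal stock prices: S_uuu = 54.88, S_uud = 33.32, S_udd = 20.23, S_ddd = 12.28
Terminal payoffs (K − S): max(-31.88, 0) = 0, max(-10.32, 0) = 0, max(2.77, 0) = 2.77, max(10.72, 0) = 10.72
Node uu (S = 39.2): continuation = 1/1.05·[0.3636·0.0000 + 0.6364·0.0000] = 0.0000; exercise value = 0.0000 ≤ continuation, so V_uu = 0.0000
Node ud (S = 23.8): continuation = 1/1.05·[0.3636·0.0000 + 0.6364·2.7700] = 1.6788; exercise value = 0.0000 ≤ continuation, so V_ud = 1.6788
Node dd (S = 14.45): continuation = 1/1.05·[0.3636·2.7700 + 0.6364·10.7175] = 7.4548; exercise value = 8.5500 > continuation, so V_dd = 8.5500 (exercise)
Node u (S = 28): continuation = 1/1.05·[0.3636·0.0000 + 0.6364·1.6788] = 1.0174; exercise value = 0.0000 ≤ continuation, so V_u = 1.0174
Node d (S = 17): continuation = 1/1.05·[0.3636·1.6788 + 0.6364·8.5500] = 5.7632; exercise value = 6.0000 > continuation, so V_d = 6.0000 (exercise)
Node 0 (S = 20): continuation = 1/1.05·[0.3636·1.0174 + 0.6364·6.0000] = 3.9887; exercise value = 3.0000 ≤ continuation, so V_0 = 3.9887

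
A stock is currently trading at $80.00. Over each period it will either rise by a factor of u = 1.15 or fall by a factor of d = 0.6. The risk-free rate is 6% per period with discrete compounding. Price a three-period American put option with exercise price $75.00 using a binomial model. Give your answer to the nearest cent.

$7.69

Risk-neutral probability p = (1 + 0.06 − 0.6)/(1.15 − 0.6) = 0.4600/0.5500 = 0.8364
Terminal stock prices: S_uuu = 121.7, S_uud = 63.48, S_udd = 33.12, S_ddd = 17.28
Terminal payoffs (K − S): max(-46.67, 0) = 0, max(11.52, 0) = 11.52, max(41.88, 0) = 41.88, max(57.72, 0) = 57.72
Node uu (S = 105.8): continuation = 1/1.06·[0.8364·0.0000 + 0.1636·11.5200] = 1.7784; exercise value = 0.0000 ≤ continuation, so V_uu = 1.7784
Node ud (S = 55.2): continuation = 1/1.06·[0.8364·11.5200 + 0.1636·41.8800] = 15.5547; exercise value = 19.8000 > continuation, so V_ud = 19.8000 (exercise)
Node dd (S = 28.8): continuation = 1/1.06·[0.8364·41.8800 + 0.1636·57.7200] = 41.9547; exercise value = 46.2000 > continuation, so V_dd = 46.2000 (exercise)
Node u (S = 92): continuation = 1/1.06·[0.8364·1.7784 + 0.1636·19.8000] = 4.4598; exercise value = 0.0000 ≤ continuation, so V_u = 4.4598
Node d (S = 48): continuation = 1/1.06·[0.8364·19.8000 + 0.1636·46.2000] = 22.7547; exercise value = 27.0000 > continuation, so V_d = 27.0000 (exercise)
Node 0 (S = 80): continuation = 1/1.06·[0.8364·4.4598 + 0.1636·27.0000] = 7.6870; exercise value = 0.0000 ≤ continuation, so V_0 = 7.6870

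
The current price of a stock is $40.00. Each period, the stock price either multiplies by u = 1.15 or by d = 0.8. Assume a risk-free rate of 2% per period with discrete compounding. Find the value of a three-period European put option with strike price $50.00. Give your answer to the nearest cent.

Risk-neutral probability p = (1 + 0.02 − 0.8)/(1.15 − 0.8) = 0.2200/0.3500 = 0.6286
Terminal stock prices: S_uuu = 60.83, S_uud = 42.32, S_udd = 29.44, S_ddd = 20.48
Terminal payoffs (K − S): max(-10.83, 0) = 0, max(7.68, 0) = 7.68, max(20.56, 0) = 20.56, max(29.52, 0) = 29.52
Node uu (S = 52.9): V_uu = 1/1.02·[0.6286·0.0000 + 0.3714·7.6800] = 2.7966
Node ud (S = 36.8): V_ud = 1/1.02·[0.6286·7.6800 + 0.3714·20.5600] = 12.2196
Node dd (S = 25.6): V_dd = 1/1.02·[0.6286·20.5600 + 0.3714·29.5200] = 23.4196
Node u (S = 46): V_u = 1/1.02·[0.6286·2.7966 + 0.3714·12.2196] = 6.1731
Node d (S = 32): V_d = 1/1.02·[0.6286·12.2196 + 0.3714·23.4196] = 16.0584
Node 0 (S = 40): V_0 = 1/1.02·[0.6286·6.1731 + 0.3714·16.0584] = 9.6518

$9.65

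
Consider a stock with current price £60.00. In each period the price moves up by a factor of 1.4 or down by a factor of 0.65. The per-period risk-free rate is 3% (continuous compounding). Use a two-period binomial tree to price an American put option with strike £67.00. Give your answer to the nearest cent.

Risk-neutral probability p = (e^0.03 − 0.65)/(1.4 − 0.65) = 0.3805/0.7500 = 0.5073
Terminal stock prices: S_uu = 117.6, S_ud = 54.6, S_dd = 25.35
Terminal payoffs (K − S): max(-50.6, 0) = 0, max(12.4, 0) = 12.4, max(41.65, 0) = 41.65
Node u (S = 84): continuation = e^(−0.03)·[0.5073·0.0000 + 0.4927·12.4000] = 5.9292; exercise value = 0.0000 ≤ continuation, so V_u = 5.9292
Node d (S = 39): continuation = e^(−0.03)·[0.5073·12.4000 + 0.4927·41.6500] = 26.0199; exercise value = 28.0000 > continuation, so V_d = 28.0000 (exercise)
Node 0 (S = 60): continuation = e^(−0.03)·[0.5073·5.9292 + 0.4927·28.0000] = 16.3075; exercise value = 7.0000 ≤ continuation, so V_0 = 16.3075

£16.31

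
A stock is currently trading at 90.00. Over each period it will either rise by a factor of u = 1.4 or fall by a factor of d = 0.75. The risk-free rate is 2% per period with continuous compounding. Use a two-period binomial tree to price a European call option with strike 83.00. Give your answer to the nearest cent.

20.87

Risk-neutral probability p = (e^0.02 − 0.75)/(1.4 − 0.75) = 0.2702/0.6500 = 0.4157
Terminal stock prices: S_uu = 176.4, S_ud = 94.5, S_dd = 50.62
Terminal payoffs (S − K): max(93.4, 0) = 93.4, max(11.5, 0) = 11.5, max(-32.38, 0) = 0
Node u (S = 126): V_u = e^(−0.02)·[0.4157·93.4000 + 0.5843·11.5000] = 44.6435
Node d (S = 67.5): V_d = e^(−0.02)·[0.4157·11.5000 + 0.5843·0.0000] = 4.6858
Node 0 (S = 90): V_0 = e^(−0.02)·[0.4157·44.6435 + 0.5843·4.6858] = 20.8743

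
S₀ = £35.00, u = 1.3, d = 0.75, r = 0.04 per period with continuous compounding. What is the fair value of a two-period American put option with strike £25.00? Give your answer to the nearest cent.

£1.09

Risk-neutral probability p = (e^0.04 − 0.75)/(1.3 − 0.75) = 0.2908/0.5500 = 0.5287
Terminal stock prices: S_uu = 59.15, S_ud = 34.12, S_dd = 19.69
Terminal payoffs (K − S): max(-34.15, 0) = 0, max(-9.125, 0) = 0, max(5.312, 0) = 5.312
Node u (S = 45.5): continuation = e^(−0.04)·[0.5287·0.0000 + 0.4713·0.0000] = 0.0000; exercise value = 0.0000 ≤ continuation, so V_u = 0.0000
Node d (S = 26.25): continuation = e^(−0.04)·[0.5287·0.0000 + 0.4713·5.3125] = 2.4054; exercise value = 0.0000 ≤ continuation, so V_d = 2.4054
Node 0 (S = 35): continuation = e^(−0.04)·[0.5287·0.0000 + 0.4713·2.4054] = 1.0891; exercise value = 0.0000 ≤ continuation, so V_0 = 1.0891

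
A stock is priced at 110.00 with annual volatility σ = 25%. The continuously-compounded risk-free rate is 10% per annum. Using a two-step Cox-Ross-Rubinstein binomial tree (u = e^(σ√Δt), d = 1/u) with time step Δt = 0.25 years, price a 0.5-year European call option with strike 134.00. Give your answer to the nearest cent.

CRR parameters: u = e^(σ√Δt) = e^(0.25·√0.25) = 1.1331, d = 1/u = 0.8825
Per-period rate: rΔt = 0.1·0.25 = 0.025, so R = e^0.025 = 1.0253
Risk-neutral probability p = (e^0.025 − 0.8825)/(1.1331 − 0.8825) = 0.1428/0.2507 = 0.5698
Terminal stock prices: S_uu = 141.2, S_ud = 110, S_dd = 85.67
Terminal payoffs (S − K): max(7.243, 0) = 7.243, max(-24, 0) = 0, max(-48.33, 0) = 0
Node u (S = 124.6): V_u = e^(−0.025)·[0.5698·7.2428 + 0.4302·0.0000] = 4.0250
Node d (S = 97.07): V_d = e^(−0.025)·[0.5698·0.0000 + 0.4302·0.0000] = 0.0000
Node 0 (S = 110): V_0 = e^(−0.025)·[0.5698·4.0250 + 0.4302·0.0000] = 2.2368

2.24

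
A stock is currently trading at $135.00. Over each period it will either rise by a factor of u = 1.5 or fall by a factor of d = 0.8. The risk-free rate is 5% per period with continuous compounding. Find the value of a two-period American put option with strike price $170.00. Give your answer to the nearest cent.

$39.47

Risk-neutral probability p = (e^0.05 − 0.8)/(1.5 − 0.8) = 0.2513/0.7000 = 0.3590
Terminal stock prices: S_uu = 303.8, S_ud = 162, S_dd = 86.4
Terminal payoffs (K − S): max(-133.8, 0) = 0, max(8, 0) = 8, max(83.6, 0) = 83.6
Node u (S = 202.5): continuation = e^(−0.05)·[0.3590·0.0000 + 0.6410·8.0000] = 4.8782; exercise value = 0.0000 ≤ continuation, so V_u = 4.8782
Node d (S = 108): continuation = e^(−0.05)·[0.3590·8.0000 + 0.6410·83.6000] = 53.7090; exercise value = 62.0000 > continuation, so V_d = 62.0000 (exercise)
Node 0 (S = 135): continuation = e^(−0.05)·[0.3590·4.8782 + 0.6410·62.0000] = 39.4719; exercise value = 35.0000 ≤ continuation, so V_0 = 39.4719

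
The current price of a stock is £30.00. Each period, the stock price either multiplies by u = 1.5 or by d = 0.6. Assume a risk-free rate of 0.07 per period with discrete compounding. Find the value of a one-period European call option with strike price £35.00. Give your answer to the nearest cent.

Risk-neutral probability p = (1 + 0.07 − 0.6)/(1.5 − 0.6) = 0.4700/0.9000 = 0.5222
Terminal stock prices: S_u = 45, S_d = 18
Terminal payoffs (S − K): max(10, 0) = 10, max(-17, 0) = 0
Node 0 (S = 30): V_0 = 1/1.07·[0.5222·10.0000 + 0.4778·0.0000] = 4.8806

£4.88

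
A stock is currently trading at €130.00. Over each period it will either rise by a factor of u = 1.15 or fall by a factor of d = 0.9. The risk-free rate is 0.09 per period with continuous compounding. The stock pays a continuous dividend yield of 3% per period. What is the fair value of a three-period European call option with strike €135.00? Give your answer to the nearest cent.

Per-period risk-free factor R = e^0.09 = 1.0942; dividend-adjusted growth = e^(0.09−0.03) = 1.0618.
Risk-neutral probability p = (1.0618 − 0.9)/(1.15 − 0.9) = 0.1618/0.2500 = 0.6473
Terminal stock prices: S_uuu = 197.7, S_uud = 154.7, S_udd = 121.1, S_ddd = 94.77
Terminal payoffs (S − K): max(62.71, 0) = 62.71, max(19.73, 0) = 19.73, max(-13.9, 0) = 0, max(-40.23, 0) = 0
Node uu (S = 171.9): V_uu = e^(−0.09)·[0.6473·62.7137 + 0.3527·19.7325] = 43.4631
Node ud (S = 134.6): V_ud = e^(−0.09)·[0.6473·19.7325 + 0.3527·0.0000] = 11.6743
Node dd (S = 105.3): V_dd = e^(−0.09)·[0.6473·0.0000 + 0.3527·0.0000] = 0.0000
Node u (S = 149.5): V_u = e^(−0.09)·[0.6473·43.4631 + 0.3527·11.6743] = 29.4767
Node d (S = 117): V_d = e^(−0.09)·[0.6473·11.6743 + 0.3527·0.0000] = 6.9069
Node 0 (S = 130): V_0 = e^(−0.09)·[0.6473·29.4767 + 0.3527·6.9069] = 19.6654

€19.67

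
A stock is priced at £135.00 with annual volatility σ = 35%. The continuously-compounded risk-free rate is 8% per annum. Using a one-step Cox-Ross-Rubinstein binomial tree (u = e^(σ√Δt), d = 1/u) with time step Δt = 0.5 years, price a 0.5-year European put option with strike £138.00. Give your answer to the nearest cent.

£15.03

CRR parameters: u = e^(σ√Δt) = e^(0.35·√0.5) = 1.2808, d = 1/u = 0.7808
Per-period rate: rΔt = 0.08·0.5 = 0.04, so R = e^0.04 = 1.0408
Risk-neutral probability p = (e^0.04 − 0.7808)/(1.2808 − 0.7808) = 0.2601/0.5000 = 0.5201
Terminal stock prices: S_u = 172.9, S_d = 105.4
Terminal payoffs (K − S): max(-34.91, 0) = 0, max(32.6, 0) = 32.6
Node 0 (S = 135): V_0 = e^(−0.04)·[0.5201·0.0000 + 0.4799·32.5974] = 15.0315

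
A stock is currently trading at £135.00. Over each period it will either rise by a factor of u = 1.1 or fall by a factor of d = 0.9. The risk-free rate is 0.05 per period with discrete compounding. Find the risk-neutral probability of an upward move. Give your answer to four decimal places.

Risk-neutral probability p = (1 + 0.05 − 0.9)/(1.1 − 0.9) = 0.1500/0.2000 = 0.7500

p = 0.7500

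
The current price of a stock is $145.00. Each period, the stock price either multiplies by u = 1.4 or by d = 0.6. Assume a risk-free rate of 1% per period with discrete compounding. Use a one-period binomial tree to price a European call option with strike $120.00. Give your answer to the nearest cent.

Risk-neutral probability p = (1 + 0.01 − 0.6)/(1.4 − 0.6) = 0.4100/0.8000 = 0.5125
Terminal stock prices: S_u = 203, S_d = 87
Terminal payoffs (S − K): max(83, 0) = 83, max(-33, 0) = 0
Node 0 (S = 145): V_0 = 1/1.01·[0.5125·83.0000 + 0.4875·0.0000] = 42.1163

$42.12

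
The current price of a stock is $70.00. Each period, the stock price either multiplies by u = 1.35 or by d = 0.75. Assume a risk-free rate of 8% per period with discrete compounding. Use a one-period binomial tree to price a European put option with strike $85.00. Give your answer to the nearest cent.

Risk-neutral probability p = (1 + 0.08 − 0.75)/(1.35 − 0.75) = 0.3300/0.6000 = 0.5500
Terminal stock prices: S_u = 94.5, S_d = 52.5
Terminal payoffs (K − S): max(-9.5, 0) = 0, max(32.5, 0) = 32.5
Node 0 (S = 70): V_0 = 1/1.08·[0.5500·0.0000 + 0.4500·32.5000] = 13.5417

$13.54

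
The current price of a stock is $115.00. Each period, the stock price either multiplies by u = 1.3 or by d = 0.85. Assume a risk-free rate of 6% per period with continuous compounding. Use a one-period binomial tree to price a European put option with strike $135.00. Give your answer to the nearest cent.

$18.57

Risk-neutral probability p = (e^0.06 − 0.85)/(1.3 − 0.85) = 0.2118/0.4500 = 0.4707
Terminal stock prices: S_u = 149.5, S_d = 97.75
Terminal payoffs (K − S): max(-14.5, 0) = 0, max(37.25, 0) = 37.25
Node 0 (S = 115): V_0 = e^(−0.06)·[0.4707·0.0000 + 0.5293·37.2500] = 18.5666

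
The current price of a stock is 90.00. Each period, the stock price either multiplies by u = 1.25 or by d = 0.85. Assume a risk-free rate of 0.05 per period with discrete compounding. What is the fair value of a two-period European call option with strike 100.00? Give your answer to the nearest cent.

Risk-neutral probability p = (1 + 0.05 − 0.85)/(1.25 − 0.85) = 0.2000/0.4000 = 0.5000
Terminal stock prices: S_uu = 140.6, S_ud = 95.62, S_dd = 65.02
Terminal payoffs (S − K): max(40.62, 0) = 40.62, max(-4.375, 0) = 0, max(-34.98, 0) = 0
Node u (S = 112.5): V_u = 1/1.05·[0.5000·40.6250 + 0.5000·0.0000] = 19.3452
Node d (S = 76.5): V_d = 1/1.05·[0.5000·0.0000 + 0.5000·0.0000] = 0.0000
Node 0 (S = 90): V_0 = 1/1.05·[0.5000·19.3452 + 0.5000·0.0000] = 9.2120

9.21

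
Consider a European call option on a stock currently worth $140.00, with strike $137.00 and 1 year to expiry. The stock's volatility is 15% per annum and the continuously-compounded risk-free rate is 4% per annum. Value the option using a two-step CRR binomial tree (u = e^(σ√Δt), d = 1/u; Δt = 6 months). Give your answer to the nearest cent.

$12.62

CRR parameters: u = e^(σ√Δt) = e^(0.15·√0.5) = 1.1119, d = 1/u = 0.8994
Per-period rate: rΔt = 0.04·0.5 = 0.02, so R = e^0.02 = 1.0202
Risk-neutral probability p = (e^0.02 − 0.8994)/(1.1119 − 0.8994) = 0.1208/0.2125 = 0.5686
Terminal stock prices: S_uu = 173.1, S_ud = 140, S_dd = 113.2
Terminal payoffs (S − K): max(36.08, 0) = 36.08, max(3, 0) = 3, max(-23.76, 0) = 0
Node u (S = 155.7): V_u = e^(−0.02)·[0.5686·36.0836 + 0.4314·3.0000] = 21.3781
Node d (S = 125.9): V_d = e^(−0.02)·[0.5686·3.0000 + 0.4314·0.0000] = 1.6719
Node 0 (S = 140): V_0 = e^(−0.02)·[0.5686·21.3781 + 0.4314·1.6719] = 12.6211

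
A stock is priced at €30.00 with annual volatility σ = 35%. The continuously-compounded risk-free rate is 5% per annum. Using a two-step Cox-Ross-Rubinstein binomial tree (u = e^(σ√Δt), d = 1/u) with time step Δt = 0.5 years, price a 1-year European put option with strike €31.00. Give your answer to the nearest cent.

€3.63

CRR parameters: u = e^(σ√Δt) = e^(0.35·√0.5) = 1.2808, d = 1/u = 0.7808
Per-period rate: rΔt = 0.05·0.5 = 0.025, so R = e^0.025 = 1.0253
Risk-neutral probability p = (e^0.025 − 0.7808)/(1.2808 − 0.7808) = 0.2446/0.5000 = 0.4891
Terminal stock prices: S_uu = 49.21, S_ud = 30, S_dd = 18.29
Terminal payoffs (K − S): max(-18.21, 0) = 0, max(1, 0) = 1, max(12.71, 0) = 12.71
Node u (S = 38.42): V_u = e^(−0.025)·[0.4891·0.0000 + 0.5109·1.0000] = 0.4983
Node d (S = 23.42): V_d = e^(−0.025)·[0.4891·1.0000 + 0.5109·12.7124] = 6.8118
Node 0 (S = 30): V_0 = e^(−0.025)·[0.4891·0.4983 + 0.5109·6.8118] = 3.6321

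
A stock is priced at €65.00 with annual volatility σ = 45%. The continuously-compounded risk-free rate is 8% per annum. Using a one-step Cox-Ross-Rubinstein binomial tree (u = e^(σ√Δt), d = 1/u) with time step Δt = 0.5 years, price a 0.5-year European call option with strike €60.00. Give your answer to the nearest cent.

€13.65

CRR parameters: u = e^(σ√Δt) = e^(0.45·√0.5) = 1.3746, d = 1/u = 0.7275
Per-period rate: rΔt = 0.08·0.5 = 0.04, so R = e^0.04 = 1.0408
Risk-neutral probability p = (e^0.04 − 0.7275)/(1.3746 − 0.7275) = 0.3134/0.6472 = 0.4842
Terminal stock prices: S_u = 89.35, S_d = 47.28
Terminal payoffs (S − K): max(29.35, 0) = 29.35, max(-12.72, 0) = 0
Node 0 (S = 65): V_0 = e^(−0.04)·[0.4842·29.3522 + 0.5158·0.0000] = 13.6543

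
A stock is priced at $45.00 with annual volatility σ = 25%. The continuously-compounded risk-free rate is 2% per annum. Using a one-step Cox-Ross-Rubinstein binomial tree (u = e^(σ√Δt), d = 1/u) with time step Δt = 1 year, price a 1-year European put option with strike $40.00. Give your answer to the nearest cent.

$2.54

CRR parameters: u = e^(σ√Δt) = e^(0.25·√1) = 1.2840, d = 1/u = 0.7788
Per-period rate: rΔt = 0.02·1 = 0.02, so R = e^0.02 = 1.0202
Risk-neutral probability p = (e^0.02 − 0.7788)/(1.2840 − 0.7788) = 0.2414/0.5052 = 0.4778
Terminal stock prices: S_u = 57.78, S_d = 35.05
Terminal payoffs (K − S): max(-17.78, 0) = 0, max(4.954, 0) = 4.954
Node 0 (S = 45): V_0 = e^(−0.02)·[0.4778·0.0000 + 0.5222·4.9540] = 2.5357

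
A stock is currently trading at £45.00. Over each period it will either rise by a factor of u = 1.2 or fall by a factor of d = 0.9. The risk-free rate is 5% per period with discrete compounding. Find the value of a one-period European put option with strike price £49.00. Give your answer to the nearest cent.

£4.05

Risk-neutral probability p = (1 + 0.05 − 0.9)/(1.2 − 0.9) = 0.1500/0.3000 = 0.5000
Terminal stock prices: S_u = 54, S_d = 40.5
Terminal payoffs (K − S): max(-5, 0) = 0, max(8.5, 0) = 8.5
Node 0 (S = 45): V_0 = 1/1.05·[0.5000·0.0000 + 0.5000·8.5000] = 4.0476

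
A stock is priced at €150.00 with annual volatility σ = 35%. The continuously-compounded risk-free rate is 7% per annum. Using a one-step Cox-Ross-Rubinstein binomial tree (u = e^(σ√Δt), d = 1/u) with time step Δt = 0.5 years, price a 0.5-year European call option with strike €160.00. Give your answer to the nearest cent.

CRR parameters: u = e^(σ√Δt) = e^(0.35·√0.5) = 1.2808, d = 1/u = 0.7808
Per-period rate: rΔt = 0.07·0.5 = 0.035, so R = e^0.035 = 1.0356
Risk-neutral probability p = (e^0.035 − 0.7808)/(1.2808 − 0.7808) = 0.2549/0.5000 = 0.5097
Terminal stock prices: S_u = 192.1, S_d = 117.1
Terminal payoffs (S − K): max(32.12, 0) = 32.12, max(-42.89, 0) = 0
Node 0 (S = 150): V_0 = e^(−0.035)·[0.5097·32.1205 + 0.4903·0.0000] = 15.8079

€15.81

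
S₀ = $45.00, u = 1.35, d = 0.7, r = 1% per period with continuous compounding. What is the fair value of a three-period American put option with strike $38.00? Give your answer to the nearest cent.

$6.36

Risk-neutral probability p = (e^0.01 − 0.7)/(1.35 − 0.7) = 0.3101/0.6500 = 0.4770
Terminal stock prices: S_uuu = 110.7, S_uud = 57.41, S_udd = 29.77, S_ddd = 15.43
Terminal payoffs (K − S): max(-72.72, 0) = 0, max(-19.41, 0) = 0, max(8.233, 0) = 8.233, max(22.57, 0) = 22.57
Node uu (S = 82.01): continuation = e^(−0.01)·[0.4770·0.0000 + 0.5230·0.0000] = 0.0000; exercise value = 0.0000 ≤ continuation, so V_uu = 0.0000
Node ud (S = 42.53): continuation = e^(−0.01)·[0.4770·0.0000 + 0.5230·8.2325] = 4.2628; exercise value = 0.0000 ≤ continuation, so V_ud = 4.2628
Node dd (S = 22.05): continuation = e^(−0.01)·[0.4770·8.2325 + 0.5230·22.5650] = 15.5719; exercise value = 15.9500 > continuation, so V_dd = 15.9500 (exercise)
Node u (S = 60.75): continuation = e^(−0.01)·[0.4770·0.0000 + 0.5230·4.2628] = 2.2072; exercise value = 0.0000 ≤ continuation, so V_u = 2.2072
Node d (S = 31.5): continuation = e^(−0.01)·[0.4770·4.2628 + 0.5230·15.9500] = 10.2719; exercise value = 6.5000 ≤ continuation, so V_d = 10.2719
Node 0 (S = 45): continuation = e^(−0.01)·[0.4770·2.2072 + 0.5230·10.2719] = 6.3611; exercise value = 0.0000 ≤ continuation, so V_0 = 6.3611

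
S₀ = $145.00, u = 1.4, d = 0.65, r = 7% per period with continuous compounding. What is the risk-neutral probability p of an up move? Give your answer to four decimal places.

Risk-neutral probability p = (e^0.07 − 0.65)/(1.4 − 0.65) = 0.4225/0.7500 = 0.5633

p = 0.5633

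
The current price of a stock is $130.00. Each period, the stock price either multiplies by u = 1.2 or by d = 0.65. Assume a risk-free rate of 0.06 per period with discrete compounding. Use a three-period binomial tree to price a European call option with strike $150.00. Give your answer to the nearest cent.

Risk-neutral probability p = (1 + 0.06 − 0.65)/(1.2 − 0.65) = 0.4100/0.5500 = 0.7455
Terminal stock prices: S_uuu = 224.6, S_uud = 121.7, S_udd = 65.91, S_ddd = 35.7
Terminal payoffs (S − K): max(74.64, 0) = 74.64, max(-28.32, 0) = 0, max(-84.09, 0) = 0, max(-114.3, 0) = 0
Node uu (S = 187.2): V_uu = 1/1.06·[0.7455·74.6400 + 0.2545·0.0000] = 52.4913
Node ud (S = 101.4): V_ud = 1/1.06·[0.7455·0.0000 + 0.2545·0.0000] = 0.0000
Node dd (S = 54.93): V_dd = 1/1.06·[0.7455·0.0000 + 0.2545·0.0000] = 0.0000
Node u (S = 156): V_u = 1/1.06·[0.7455·52.4913 + 0.2545·0.0000] = 36.9149
Node d (S = 84.5): V_d = 1/1.06·[0.7455·0.0000 + 0.2545·0.0000] = 0.0000
Node 0 (S = 130): V_0 = 1/1.06·[0.7455·36.9149 + 0.2545·0.0000] = 25.9608

$25.96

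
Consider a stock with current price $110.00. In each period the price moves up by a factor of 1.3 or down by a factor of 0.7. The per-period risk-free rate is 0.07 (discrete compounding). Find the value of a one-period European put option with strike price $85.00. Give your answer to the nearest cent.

$2.87

Risk-neutral probability p = (1 + 0.07 − 0.7)/(1.3 − 0.7) = 0.3700/0.6000 = 0.6167
Terminal stock prices: S_u = 143, S_d = 77
Terminal payoffs (K − S): max(-58, 0) = 0, max(8, 0) = 8
Node 0 (S = 110): V_0 = 1/1.07·[0.6167·0.0000 + 0.3833·8.0000] = 2.8660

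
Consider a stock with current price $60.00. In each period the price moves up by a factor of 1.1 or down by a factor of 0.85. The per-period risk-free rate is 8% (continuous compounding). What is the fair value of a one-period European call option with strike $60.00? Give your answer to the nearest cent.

Risk-neutral probability p = (e^0.08 − 0.85)/(1.1 − 0.85) = 0.2333/0.2500 = 0.9331
Terminal stock prices: S_u = 66, S_d = 51
Terminal payoffs (S − K): max(6, 0) = 6, max(-9, 0) = 0
Node 0 (S = 60): V_0 = e^(−0.08)·[0.9331·6.0000 + 0.0669·0.0000] = 5.1684

$5.17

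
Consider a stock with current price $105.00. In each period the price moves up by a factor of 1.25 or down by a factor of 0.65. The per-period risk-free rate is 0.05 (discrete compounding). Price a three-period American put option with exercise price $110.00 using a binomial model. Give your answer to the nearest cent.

$18.66

Risk-neutral probability p = (1 + 0.05 − 0.65)/(1.25 − 0.65) = 0.4000/0.6000 = 0.6667
Terminal stock prices: S_uuu = 205.1, S_uud = 106.6, S_udd = 55.45, S_ddd = 28.84
Terminal payoffs (K − S): max(-95.08, 0) = 0, max(3.359, 0) = 3.359, max(54.55, 0) = 54.55, max(81.16, 0) = 81.16
Node uu (S = 164.1): continuation = 1/1.05·[0.6667·0.0000 + 0.3333·3.3594] = 1.0665; exercise value = 0.0000 ≤ continuation, so V_uu = 1.0665
Node ud (S = 85.31): continuation = 1/1.05·[0.6667·3.3594 + 0.3333·54.5469] = 19.4494; exercise value = 24.6875 > continuation, so V_ud = 24.6875 (exercise)
Node dd (S = 44.36): continuation = 1/1.05·[0.6667·54.5469 + 0.3333·81.1644] = 60.3994; exercise value = 65.6375 > continuation, so V_dd = 65.6375 (exercise)
Node u (S = 131.2): continuation = 1/1.05·[0.6667·1.0665 + 0.3333·24.6875] = 8.5144; exercise value = 0.0000 ≤ continuation, so V_u = 8.5144
Node d (S = 68.25): continuation = 1/1.05·[0.6667·24.6875 + 0.3333·65.6375] = 36.5119; exercise value = 41.7500 > continuation, so V_d = 41.7500 (exercise)
Node 0 (S = 105): continuation = 1/1.05·[0.6667·8.5144 + 0.3333·41.7500] = 18.6600; exercise value = 5.0000 ≤ continuation, so V_0 = 18.6600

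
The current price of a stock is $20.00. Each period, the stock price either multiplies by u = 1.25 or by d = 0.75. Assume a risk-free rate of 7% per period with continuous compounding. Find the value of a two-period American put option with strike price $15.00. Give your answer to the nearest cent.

Risk-neutral probability p = (e^0.07 − 0.75)/(1.25 − 0.75) = 0.3225/0.5000 = 0.6450
Terminal stock prices: S_uu = 31.25, S_ud = 18.75, S_dd = 11.25
Terminal payoffs (K − S): max(-16.25, 0) = 0, max(-3.75, 0) = 0, max(3.75, 0) = 3.75
Node u (S = 25): continuation = e^(−0.07)·[0.6450·0.0000 + 0.3550·0.0000] = 0.0000; exercise value = 0.0000 ≤ continuation, so V_u = 0.0000
Node d (S = 15): continuation = e^(−0.07)·[0.6450·0.0000 + 0.3550·3.7500] = 1.2412; exercise value = 0.0000 ≤ continuation, so V_d = 1.2412
Node 0 (S = 20): continuation = e^(−0.07)·[0.6450·0.0000 + 0.3550·1.2412] = 0.4108; exercise value = 0.0000 ≤ continuation, so V_0 = 0.4108

$0.41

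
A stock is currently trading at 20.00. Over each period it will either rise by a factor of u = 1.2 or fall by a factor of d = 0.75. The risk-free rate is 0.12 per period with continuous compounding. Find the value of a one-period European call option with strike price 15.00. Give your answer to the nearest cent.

6.70

Risk-neutral probability p = (e^0.12 − 0.75)/(1.2 − 0.75) = 0.3775/0.4500 = 0.8389
Terminal stock prices: S_u = 24, S_d = 15
Terminal payoffs (S − K): max(9, 0) = 9, max(0, 0) = 0
Node 0 (S = 20): V_0 = e^(−0.12)·[0.8389·9.0000 + 0.1611·0.0000] = 6.6962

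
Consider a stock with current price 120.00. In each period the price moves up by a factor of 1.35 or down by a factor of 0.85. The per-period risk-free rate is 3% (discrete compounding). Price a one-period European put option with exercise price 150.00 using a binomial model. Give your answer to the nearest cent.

Risk-neutral probability p = (1 + 0.03 − 0.85)/(1.35 − 0.85) = 0.1800/0.5000 = 0.3600
Terminal stock prices: S_u = 162, S_d = 102
Terminal payoffs (K − S): max(-12, 0) = 0, max(48, 0) = 48
Node 0 (S = 120): V_0 = 1/1.03·[0.3600·0.0000 + 0.6400·48.0000] = 29.8252

29.83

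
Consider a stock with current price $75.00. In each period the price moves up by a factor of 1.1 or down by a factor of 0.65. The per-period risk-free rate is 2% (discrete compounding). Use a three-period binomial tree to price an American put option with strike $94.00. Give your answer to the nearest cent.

$19.00

Risk-neutral probability p = (1 + 0.02 − 0.65)/(1.1 − 0.65) = 0.3700/0.4500 = 0.8222
Terminal stock prices: S_uuu = 99.83, S_uud = 58.99, S_udd = 34.86, S_ddd = 20.6
Terminal payoffs (K − S): max(-5.825, 0) = 0, max(35.01, 0) = 35.01, max(59.14, 0) = 59.14, max(73.4, 0) = 73.4
Node uu (S = 90.75): continuation = 1/1.02·[0.8222·0.0000 + 0.1778·35.0125] = 6.1024; exercise value = 3.2500 ≤ continuation, so V_uu = 6.1024
Node ud (S = 53.62): continuation = 1/1.02·[0.8222·35.0125 + 0.1778·59.1437] = 38.5319; exercise value = 40.3750 > continuation, so V_ud = 40.3750 (exercise)
Node dd (S = 31.69): continuation = 1/1.02·[0.8222·59.1437 + 0.1778·73.4031] = 60.4694; exercise value = 62.3125 > continuation, so V_dd = 62.3125 (exercise)
Node u (S = 82.5): continuation = 1/1.02·[0.8222·6.1024 + 0.1778·40.3750] = 11.9562; exercise value = 11.5000 ≤ continuation, so V_u = 11.9562
Node d (S = 48.75): continuation = 1/1.02·[0.8222·40.3750 + 0.1778·62.3125] = 43.4069; exercise value = 45.2500 > continuation, so V_d = 45.2500 (exercise)
Node 0 (S = 75): continuation = 1/1.02·[0.8222·11.9562 + 0.1778·45.2500] = 17.5246; exercise value = 19.0000 > continuation, so V_0 = 19.0000 (exercise)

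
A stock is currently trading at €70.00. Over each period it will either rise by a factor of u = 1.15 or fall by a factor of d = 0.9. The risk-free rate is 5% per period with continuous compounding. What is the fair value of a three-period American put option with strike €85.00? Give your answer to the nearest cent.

€15.00

Risk-neutral probability p = (e^0.05 − 0.9)/(1.15 − 0.9) = 0.1513/0.2500 = 0.6051
Terminal stock prices: S_uuu = 106.5, S_uud = 83.32, S_udd = 65.2, S_ddd = 51.03
Terminal payoffs (K − S): max(-21.46, 0) = 0, max(1.683, 0) = 1.683, max(19.8, 0) = 19.8, max(33.97, 0) = 33.97
Node uu (S = 92.57): continuation = e^(−0.05)·[0.6051·0.0000 + 0.3949·1.6825] = 0.6320; exercise value = 0.0000 ≤ continuation, so V_uu = 0.6320
Node ud (S = 72.45): continuation = e^(−0.05)·[0.6051·1.6825 + 0.3949·19.7950] = 8.4045; exercise value = 12.5500 > continuation, so V_ud = 12.5500 (exercise)
Node dd (S = 56.7): continuation = e^(−0.05)·[0.6051·19.7950 + 0.3949·33.9700] = 24.1545; exercise value = 28.3000 > continuation, so V_dd = 28.3000 (exercise)
Node u (S = 80.5): continuation = e^(−0.05)·[0.6051·0.6320 + 0.3949·12.5500] = 5.0783; exercise value = 4.5000 ≤ continuation, so V_u = 5.0783
Node d (S = 63): continuation = e^(−0.05)·[0.6051·12.5500 + 0.3949·28.3000] = 17.8545; exercise value = 22.0000 > continuation, so V_d = 22.0000 (exercise)
Node 0 (S = 70): continuation = e^(−0.05)·[0.6051·5.0783 + 0.3949·22.0000] = 11.1873; exercise value = 15.0000 > continuation, so V_0 = 15.0000 (exercise)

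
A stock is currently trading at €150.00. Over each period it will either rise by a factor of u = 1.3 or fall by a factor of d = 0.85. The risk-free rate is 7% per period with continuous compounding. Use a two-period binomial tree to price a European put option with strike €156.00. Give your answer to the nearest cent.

€10.58

Risk-neutral probability p = (e^0.07 − 0.85)/(1.3 − 0.85) = 0.2225/0.4500 = 0.4945
Terminal stock prices: S_uu = 253.5, S_ud = 165.8, S_dd = 108.4
Terminal payoffs (K − S): max(-97.5, 0) = 0, max(-9.75, 0) = 0, max(47.63, 0) = 47.63
Node u (S = 195): V_u = e^(−0.07)·[0.4945·0.0000 + 0.5055·0.0000] = 0.0000
Node d (S = 127.5): V_d = e^(−0.07)·[0.4945·0.0000 + 0.5055·47.6250] = 22.4485
Node 0 (S = 150): V_0 = e^(−0.07)·[0.4945·0.0000 + 0.5055·22.4485] = 10.5813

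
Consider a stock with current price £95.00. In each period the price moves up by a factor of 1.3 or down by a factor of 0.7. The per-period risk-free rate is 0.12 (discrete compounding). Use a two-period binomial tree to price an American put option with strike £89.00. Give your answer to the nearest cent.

£6.45

Risk-neutral probability p = (1 + 0.12 − 0.7)/(1.3 − 0.7) = 0.4200/0.6000 = 0.7000
Terminal stock prices: S_uu = 160.6, S_ud = 86.45, S_dd = 46.55
Terminal payoffs (K − S): max(-71.55, 0) = 0, max(2.55, 0) = 2.55, max(42.45, 0) = 42.45
Node u (S = 123.5): continuation = 1/1.12·[0.7000·0.0000 + 0.3000·2.5500] = 0.6830; exercise value = 0.0000 ≤ continuation, so V_u = 0.6830
Node d (S = 66.5): continuation = 1/1.12·[0.7000·2.5500 + 0.3000·42.4500] = 12.9643; exercise value = 22.5000 > continuation, so V_d = 22.5000 (exercise)
Node 0 (S = 95): continuation = 1/1.12·[0.7000·0.6830 + 0.3000·22.5000] = 6.4537; exercise value = 0.0000 ≤ continuation, so V_0 = 6.4537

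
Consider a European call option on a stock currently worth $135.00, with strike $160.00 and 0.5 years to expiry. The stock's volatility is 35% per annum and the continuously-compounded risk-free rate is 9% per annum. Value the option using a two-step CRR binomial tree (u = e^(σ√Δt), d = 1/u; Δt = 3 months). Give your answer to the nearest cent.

CRR parameters: u = e^(σ√Δt) = e^(0.35·√0.25) = 1.1912, d = 1/u = 0.8395
Per-period rate: rΔt = 0.09·0.25 = 0.0225, so R = e^0.0225 = 1.0228
Risk-neutral probability p = (e^0.0225 − 0.8395)/(1.1912 − 0.8395) = 0.1833/0.3518 = 0.5210
Terminal stock prices: S_uu = 191.6, S_ud = 135, S_dd = 95.13
Terminal payoffs (S − K): max(31.57, 0) = 31.57, max(-25, 0) = 0, max(-64.87, 0) = 0
Node u (S = 160.8): V_u = e^(−0.0225)·[0.5210·31.5741 + 0.4790·0.0000] = 16.0855
Node d (S = 113.3): V_d = e^(−0.0225)·[0.5210·0.0000 + 0.4790·0.0000] = 0.0000
Node 0 (S = 135): V_0 = e^(−0.0225)·[0.5210·16.0855 + 0.4790·0.0000] = 8.1948

$8.19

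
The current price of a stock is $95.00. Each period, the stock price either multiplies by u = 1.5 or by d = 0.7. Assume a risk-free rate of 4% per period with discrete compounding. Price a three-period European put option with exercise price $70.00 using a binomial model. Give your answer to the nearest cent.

$6.39

Risk-neutral probability p = (1 + 0.04 − 0.7)/(1.5 − 0.7) = 0.3400/0.8000 = 0.4250
Terminal stock prices: S_uuu = 320.6, S_uud = 149.6, S_udd = 69.82, S_ddd = 32.58
Terminal payoffs (K − S): max(-250.6, 0) = 0, max(-79.62, 0) = 0, max(0.175, 0) = 0.175, max(37.42, 0) = 37.42
Node uu (S = 213.8): V_uu = 1/1.04·[0.4250·0.0000 + 0.5750·0.0000] = 0.0000
Node ud (S = 99.75): V_ud = 1/1.04·[0.4250·0.0000 + 0.5750·0.1750] = 0.0968
Node dd (S = 46.55): V_dd = 1/1.04·[0.4250·0.1750 + 0.5750·37.4150] = 20.7577
Node u (S = 142.5): V_u = 1/1.04·[0.4250·0.0000 + 0.5750·0.0968] = 0.0535
Node d (S = 66.5): V_d = 1/1.04·[0.4250·0.0968 + 0.5750·20.7577] = 11.5161
Node 0 (S = 95): V_0 = 1/1.04·[0.4250·0.0535 + 0.5750·11.5161] = 6.3890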